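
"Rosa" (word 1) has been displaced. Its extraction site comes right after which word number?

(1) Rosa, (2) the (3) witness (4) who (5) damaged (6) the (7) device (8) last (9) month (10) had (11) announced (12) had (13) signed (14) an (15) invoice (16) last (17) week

The displaced element is "Rosa" (word 1).
It is linked across 1 clause boundary (Ø).
It functions as the subject of "signed", so the gap sits immediately after word 11 ("announced").
Base order: The witness who damaged the device last month had announced that Rosa had signed an invoice last week.

11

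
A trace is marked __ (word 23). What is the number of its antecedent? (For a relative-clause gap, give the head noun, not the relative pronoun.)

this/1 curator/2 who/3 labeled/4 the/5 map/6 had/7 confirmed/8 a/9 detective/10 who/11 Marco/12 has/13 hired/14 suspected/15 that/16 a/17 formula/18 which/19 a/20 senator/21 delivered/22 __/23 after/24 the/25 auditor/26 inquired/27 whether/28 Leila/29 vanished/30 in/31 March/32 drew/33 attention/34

The gap at 23 is the object of "delivered", inside a relative clause.
The relative pronoun is "which" (word 19); it is bound by the head noun immediately before it.
Its filler is the head noun "formula", at word 18.

18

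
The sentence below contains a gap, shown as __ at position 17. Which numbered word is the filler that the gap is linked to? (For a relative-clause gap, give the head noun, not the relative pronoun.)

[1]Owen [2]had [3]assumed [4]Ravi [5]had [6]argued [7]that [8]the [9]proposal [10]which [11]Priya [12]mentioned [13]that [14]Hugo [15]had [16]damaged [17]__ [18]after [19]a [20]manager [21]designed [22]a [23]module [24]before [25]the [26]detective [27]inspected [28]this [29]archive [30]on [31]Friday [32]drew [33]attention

9

The gap at 17 is the object of "damaged", inside a relative clause.
The relative pronoun is "which" (word 10); it is bound by the head noun immediately before it.
Its filler is the head noun "proposal", at word 9.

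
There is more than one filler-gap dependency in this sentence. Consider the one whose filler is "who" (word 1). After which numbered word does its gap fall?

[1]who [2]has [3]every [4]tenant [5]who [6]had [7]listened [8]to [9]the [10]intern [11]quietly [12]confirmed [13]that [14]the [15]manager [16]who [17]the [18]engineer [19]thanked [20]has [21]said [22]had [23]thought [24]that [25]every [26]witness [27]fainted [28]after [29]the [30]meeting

21

The displaced element is "who" (word 1).
It is linked across 2 clause boundaries (that → Ø).
It functions as the subject of "thought", so the gap sits immediately after word 21 ("said").
Base order: Every tenant who had listened to the intern quietly has confirmed that the manager who the engineer thanked has said that who had thought that every witness fainted after the meeting.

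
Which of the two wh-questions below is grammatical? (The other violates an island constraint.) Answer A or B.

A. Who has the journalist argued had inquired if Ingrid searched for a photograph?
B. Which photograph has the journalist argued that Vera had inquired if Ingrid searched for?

A

In B, the wh-phrase is extracted from inside a wh-island (introduced by "if"), which blocks movement.
In A, the extraction path crosses only that-complement boundaries, which are transparent.
So A is grammatical.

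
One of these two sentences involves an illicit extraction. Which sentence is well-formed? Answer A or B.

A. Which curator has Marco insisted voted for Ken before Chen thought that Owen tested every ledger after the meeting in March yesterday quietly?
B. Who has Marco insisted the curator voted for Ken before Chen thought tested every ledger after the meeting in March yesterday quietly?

In B, the wh-phrase is extracted from inside an adjunct island (introduced by "before"), which blocks movement.
In A, the extraction path crosses only that-complement boundaries, which are transparent.
So A is grammatical.

A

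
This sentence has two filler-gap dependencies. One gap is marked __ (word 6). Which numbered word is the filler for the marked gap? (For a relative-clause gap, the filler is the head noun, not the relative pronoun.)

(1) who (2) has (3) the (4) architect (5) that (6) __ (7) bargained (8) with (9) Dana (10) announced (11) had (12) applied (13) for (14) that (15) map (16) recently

4

The marked gap is inside the relative clause, the subject of "bargained".
Its filler is the head noun "architect" (via "that"), at word 4.
(The other dependency links word 1 to a gap after word 10.)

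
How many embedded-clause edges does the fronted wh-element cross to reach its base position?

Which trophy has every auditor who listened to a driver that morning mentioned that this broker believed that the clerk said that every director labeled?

"which trophy" is extracted from the object of "labeled".
Boundaries crossed, outermost first: [that], [that], [that] — 3 in total.

3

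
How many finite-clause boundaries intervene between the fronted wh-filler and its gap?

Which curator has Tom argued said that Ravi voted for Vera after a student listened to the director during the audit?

"which curator" is extracted from the subject of "said".
Boundaries crossed, outermost first: [Ø] — 1 in total.

1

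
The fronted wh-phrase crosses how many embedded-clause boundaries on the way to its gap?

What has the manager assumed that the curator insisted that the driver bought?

2

"what" is extracted from the object of "bought".
Boundaries crossed, outermost first: [that], [that] — 2 in total.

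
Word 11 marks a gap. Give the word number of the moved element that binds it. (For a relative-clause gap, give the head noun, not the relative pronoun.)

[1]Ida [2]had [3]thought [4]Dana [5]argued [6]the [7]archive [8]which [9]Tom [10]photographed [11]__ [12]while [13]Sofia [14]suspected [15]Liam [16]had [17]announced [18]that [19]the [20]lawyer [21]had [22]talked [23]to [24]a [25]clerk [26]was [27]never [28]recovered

7

The gap at 11 is the object of "photographed", inside a relative clause.
The relative pronoun is "which" (word 8); it is bound by the head noun immediately before it.
Its filler is the head noun "archive", at word 7.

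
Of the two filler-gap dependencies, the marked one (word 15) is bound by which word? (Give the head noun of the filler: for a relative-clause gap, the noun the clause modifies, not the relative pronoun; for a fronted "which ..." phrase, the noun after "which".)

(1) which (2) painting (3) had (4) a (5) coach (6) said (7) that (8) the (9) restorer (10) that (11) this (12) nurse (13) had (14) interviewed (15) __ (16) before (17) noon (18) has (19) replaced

The marked gap is inside the relative clause, the direct object of "interviewed".
Its filler is the head noun "restorer" (via "that"), at word 9.
(The other dependency links word 2 to a gap after word 19.)

9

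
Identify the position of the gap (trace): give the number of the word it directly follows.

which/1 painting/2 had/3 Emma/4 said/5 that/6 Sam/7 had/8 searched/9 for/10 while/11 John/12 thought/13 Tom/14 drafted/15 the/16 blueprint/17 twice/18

The displaced element is "which painting" (word 2).
It is linked across 1 clause boundary (that).
It functions as the object of the preposition "for" of "searched", so the gap sits immediately after word 10 ("for").
Base order: Emma had said that Sam had searched for which painting while John thought Tom drafted the blueprint twice.

10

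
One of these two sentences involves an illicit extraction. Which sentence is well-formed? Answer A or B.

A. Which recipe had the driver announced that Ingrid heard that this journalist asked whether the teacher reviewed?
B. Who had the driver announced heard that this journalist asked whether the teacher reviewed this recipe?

B

In A, the wh-phrase is extracted from inside a wh-island (introduced by "whether"), which blocks movement.
In B, the extraction path crosses only that-complement boundaries, which are transparent.
So B is grammatical.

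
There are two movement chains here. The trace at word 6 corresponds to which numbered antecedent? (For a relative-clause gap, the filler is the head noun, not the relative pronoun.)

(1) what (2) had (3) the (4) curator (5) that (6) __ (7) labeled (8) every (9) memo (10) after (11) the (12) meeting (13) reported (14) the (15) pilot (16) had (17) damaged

4

The marked gap is inside the relative clause, the subject of "labeled".
Its filler is the head noun "curator" (via "that"), at word 4.
(The other dependency links word 1 to a gap after word 17.)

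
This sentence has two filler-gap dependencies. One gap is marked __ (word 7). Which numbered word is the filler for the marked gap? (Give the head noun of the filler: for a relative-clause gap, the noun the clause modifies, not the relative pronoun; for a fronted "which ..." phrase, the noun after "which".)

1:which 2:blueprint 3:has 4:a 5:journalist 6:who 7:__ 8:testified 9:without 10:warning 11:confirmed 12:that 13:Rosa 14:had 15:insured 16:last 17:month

The marked gap is inside the relative clause, the subject of "testified".
Its filler is the head noun "journalist" (via "who"), at word 5.
(The other dependency links word 2 to a gap after word 15.)

5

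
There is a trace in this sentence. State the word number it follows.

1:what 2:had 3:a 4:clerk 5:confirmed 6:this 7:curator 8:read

8

The displaced element is "what" (word 1).
It is linked across 1 clause boundary (Ø).
It functions as the direct object of "read", so the gap sits immediately after word 8 ("read").
Base order: A clerk had confirmed this curator read what.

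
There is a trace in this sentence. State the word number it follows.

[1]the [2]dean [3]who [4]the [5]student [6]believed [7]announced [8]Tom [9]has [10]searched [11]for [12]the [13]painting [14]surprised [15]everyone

The displaced element is "the dean" (word 2).
It is linked across 1 clause boundary (Ø).
It functions as the subject of "announced", so the gap sits immediately after word 6 ("believed").
Base order: The student believed the dean announced Tom has searched for the painting.

6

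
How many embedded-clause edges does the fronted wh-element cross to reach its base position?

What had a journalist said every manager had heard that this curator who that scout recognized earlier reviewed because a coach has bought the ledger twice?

2

"what" is extracted from the object of "reviewed".
Boundaries crossed, outermost first: [Ø], [that] — 2 in total.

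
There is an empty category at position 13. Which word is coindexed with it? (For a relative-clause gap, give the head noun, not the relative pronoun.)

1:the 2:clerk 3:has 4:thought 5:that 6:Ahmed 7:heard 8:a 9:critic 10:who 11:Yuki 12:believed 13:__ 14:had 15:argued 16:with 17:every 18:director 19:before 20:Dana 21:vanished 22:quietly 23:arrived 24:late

The gap at 13 is the subject of "argued", inside a relative clause.
The relative pronoun is "who" (word 10); it is bound by the head noun immediately before it.
Its filler is the head noun "critic", at word 9.

9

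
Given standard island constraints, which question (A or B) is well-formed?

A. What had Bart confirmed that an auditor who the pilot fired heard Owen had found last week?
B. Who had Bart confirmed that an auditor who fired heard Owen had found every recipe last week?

In B, the wh-phrase is extracted from inside a complex-NP island (relative clause) (introduced by "who"), which blocks movement.
In A, the extraction path crosses only that-complement boundaries, which are transparent.
So A is grammatical.

A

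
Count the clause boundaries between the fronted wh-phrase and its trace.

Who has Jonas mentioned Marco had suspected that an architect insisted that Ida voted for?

"who" is extracted from the PP object of "voted".
Boundaries crossed, outermost first: [Ø], [that], [that] — 3 in total.

3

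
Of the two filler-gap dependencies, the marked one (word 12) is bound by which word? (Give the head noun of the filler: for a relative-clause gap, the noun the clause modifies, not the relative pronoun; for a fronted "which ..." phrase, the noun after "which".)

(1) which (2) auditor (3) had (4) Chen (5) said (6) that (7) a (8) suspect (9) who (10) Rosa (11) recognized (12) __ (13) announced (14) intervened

8

The marked gap is inside the relative clause, the direct object of "recognized".
Its filler is the head noun "suspect" (via "who"), at word 8.
(The other dependency links word 2 to a gap after word 13.)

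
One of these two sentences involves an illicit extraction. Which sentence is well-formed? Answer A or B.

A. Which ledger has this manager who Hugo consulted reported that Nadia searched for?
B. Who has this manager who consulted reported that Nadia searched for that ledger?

In B, the wh-phrase is extracted from inside a complex-NP island (relative clause) (introduced by "who"), which blocks movement.
In A, the extraction path crosses only that-complement boundaries, which are transparent.
So A is grammatical.

A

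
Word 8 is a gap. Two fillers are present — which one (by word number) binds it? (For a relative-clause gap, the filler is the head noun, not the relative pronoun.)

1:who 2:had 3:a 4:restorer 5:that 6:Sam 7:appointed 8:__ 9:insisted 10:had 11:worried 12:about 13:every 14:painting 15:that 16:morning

4

The marked gap is inside the relative clause, the direct object of "appointed".
Its filler is the head noun "restorer" (via "that"), at word 4.
(The other dependency links word 1 to a gap after word 9.)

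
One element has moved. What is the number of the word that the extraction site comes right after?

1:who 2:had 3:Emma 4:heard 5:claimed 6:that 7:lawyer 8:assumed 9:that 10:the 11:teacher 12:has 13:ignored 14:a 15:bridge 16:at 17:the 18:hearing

The displaced element is "who" (word 1).
It is linked across 1 clause boundary (Ø).
It functions as the subject of "claimed", so the gap sits immediately after word 4 ("heard").
Base order: Emma had heard that who claimed that lawyer assumed that the teacher has ignored a bridge at the hearing.

4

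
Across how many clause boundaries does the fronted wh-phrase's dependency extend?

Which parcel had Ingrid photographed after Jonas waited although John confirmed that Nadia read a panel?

0

"which parcel" originates inside the matrix clause — no clause boundary is crossed.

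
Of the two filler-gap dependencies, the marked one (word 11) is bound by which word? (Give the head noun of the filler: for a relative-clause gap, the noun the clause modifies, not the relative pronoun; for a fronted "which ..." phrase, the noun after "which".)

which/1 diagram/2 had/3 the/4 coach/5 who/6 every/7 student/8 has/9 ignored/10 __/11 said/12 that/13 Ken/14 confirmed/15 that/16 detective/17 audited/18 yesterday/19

5

The marked gap is inside the relative clause, the direct object of "ignored".
Its filler is the head noun "coach" (via "who"), at word 5.
(The other dependency links word 2 to a gap after word 18.)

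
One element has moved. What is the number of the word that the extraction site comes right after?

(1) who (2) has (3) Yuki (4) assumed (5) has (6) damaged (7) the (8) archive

4

The displaced element is "who" (word 1).
It is linked across 1 clause boundary (Ø).
It functions as the subject of "damaged", so the gap sits immediately after word 4 ("assumed").
Base order: Yuki has assumed who has damaged the archive.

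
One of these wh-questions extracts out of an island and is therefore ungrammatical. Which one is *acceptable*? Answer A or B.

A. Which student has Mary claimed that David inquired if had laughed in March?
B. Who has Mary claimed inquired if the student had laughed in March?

B

In A, the wh-phrase is extracted from inside a wh-island (introduced by "if"), which blocks movement.
In B, the extraction path crosses only that-complement boundaries, which are transparent.
So B is grammatical.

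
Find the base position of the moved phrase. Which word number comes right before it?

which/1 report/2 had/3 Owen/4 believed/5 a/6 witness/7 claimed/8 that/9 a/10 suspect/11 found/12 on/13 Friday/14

12

The displaced element is "which report" (word 2).
It is linked across 2 clause boundaries (Ø → that).
It functions as the direct object of "found", so the gap sits immediately after word 12 ("found").
Base order: Owen had believed a witness claimed that a suspect found which report on Friday.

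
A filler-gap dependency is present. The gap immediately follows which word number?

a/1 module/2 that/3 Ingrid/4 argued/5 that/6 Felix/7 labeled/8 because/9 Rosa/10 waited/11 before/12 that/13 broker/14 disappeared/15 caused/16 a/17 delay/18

The displaced element is "a module" (word 2).
It is linked across 1 clause boundary (that).
It functions as the direct object of "labeled", so the gap sits immediately after word 8 ("labeled").
Base order: Ingrid argued that Felix labeled a module because Rosa waited before that broker disappeared.

8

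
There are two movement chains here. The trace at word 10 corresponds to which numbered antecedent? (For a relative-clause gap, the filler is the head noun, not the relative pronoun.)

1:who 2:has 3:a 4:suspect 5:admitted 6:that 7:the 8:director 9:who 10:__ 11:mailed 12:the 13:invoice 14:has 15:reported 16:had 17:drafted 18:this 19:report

The marked gap is inside the relative clause, the subject of "mailed".
Its filler is the head noun "director" (via "who"), at word 8.
(The other dependency links word 1 to a gap after word 15.)

8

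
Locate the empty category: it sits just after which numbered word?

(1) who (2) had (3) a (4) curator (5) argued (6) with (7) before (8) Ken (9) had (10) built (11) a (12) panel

6

The displaced element is "who" (word 1).
It functions as the object of the preposition "with" of "argued", so the gap sits immediately after word 6 ("with").
Base order: A curator had argued with who before Ken had built a panel.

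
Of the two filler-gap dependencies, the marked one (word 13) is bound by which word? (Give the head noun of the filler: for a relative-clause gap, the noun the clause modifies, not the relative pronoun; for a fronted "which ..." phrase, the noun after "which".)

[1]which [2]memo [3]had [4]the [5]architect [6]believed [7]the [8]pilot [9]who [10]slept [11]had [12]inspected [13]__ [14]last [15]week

2

The marked gap is the direct object of "inspected".
Its filler is the fronted wh-phrase "which memo", at word 2.
(The other dependency links word 8 to a gap after word 9.)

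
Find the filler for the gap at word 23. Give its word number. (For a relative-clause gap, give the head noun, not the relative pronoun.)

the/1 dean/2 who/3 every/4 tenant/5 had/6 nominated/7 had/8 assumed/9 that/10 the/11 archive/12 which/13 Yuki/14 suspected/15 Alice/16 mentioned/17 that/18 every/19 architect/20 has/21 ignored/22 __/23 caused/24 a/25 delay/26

The gap at 23 is the object of "ignored", inside a relative clause.
The relative pronoun is "which" (word 13); it is bound by the head noun immediately before it.
Its filler is the head noun "archive", at word 12.

12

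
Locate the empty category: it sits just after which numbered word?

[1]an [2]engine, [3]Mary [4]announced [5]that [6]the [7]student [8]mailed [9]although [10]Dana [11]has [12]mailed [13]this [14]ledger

The displaced element is "an engine" (word 2).
It is linked across 1 clause boundary (that).
It functions as the direct object of "mailed", so the gap sits immediately after word 8 ("mailed").
Base order: Mary announced that the student mailed an engine although Dana has mailed this ledger.

8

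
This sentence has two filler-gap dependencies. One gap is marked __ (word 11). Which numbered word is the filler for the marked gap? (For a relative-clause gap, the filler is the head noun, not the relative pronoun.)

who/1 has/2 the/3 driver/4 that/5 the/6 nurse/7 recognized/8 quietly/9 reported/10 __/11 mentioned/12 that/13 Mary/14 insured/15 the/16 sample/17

The marked gap is the subject of "mentioned".
Its filler is the fronted wh-phrase "who", at word 1.
(The other dependency links word 4 to a gap after word 8.)

1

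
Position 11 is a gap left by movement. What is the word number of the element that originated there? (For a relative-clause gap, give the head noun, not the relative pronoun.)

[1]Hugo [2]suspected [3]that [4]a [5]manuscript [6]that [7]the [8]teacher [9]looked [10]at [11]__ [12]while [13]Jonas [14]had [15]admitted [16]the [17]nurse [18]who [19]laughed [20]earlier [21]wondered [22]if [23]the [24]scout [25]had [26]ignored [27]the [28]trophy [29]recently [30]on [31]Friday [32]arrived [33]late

5

The gap at 11 is the prepositional object of "looked", inside a relative clause.
The relative pronoun is "that" (word 6); it is bound by the head noun immediately before it.
Its filler is the head noun "manuscript", at word 5.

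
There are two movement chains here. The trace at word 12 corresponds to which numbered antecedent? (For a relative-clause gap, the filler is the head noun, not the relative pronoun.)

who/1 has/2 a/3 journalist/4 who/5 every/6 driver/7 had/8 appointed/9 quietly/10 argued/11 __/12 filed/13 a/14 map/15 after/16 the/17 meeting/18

1

The marked gap is the subject of "filed".
Its filler is the fronted wh-phrase "who", at word 1.
(The other dependency links word 4 to a gap after word 9.)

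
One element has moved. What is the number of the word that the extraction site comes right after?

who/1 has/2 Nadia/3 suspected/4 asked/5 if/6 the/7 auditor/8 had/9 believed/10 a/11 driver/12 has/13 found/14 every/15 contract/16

4

The displaced element is "who" (word 1).
It is linked across 1 clause boundary (Ø).
It functions as the subject of "asked", so the gap sits immediately after word 4 ("suspected").
Base order: Nadia has suspected that who asked if the auditor had believed a driver has found every contract.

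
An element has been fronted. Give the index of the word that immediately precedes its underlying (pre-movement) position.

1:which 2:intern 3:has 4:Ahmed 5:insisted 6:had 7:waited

The displaced element is "which intern" (word 2).
It is linked across 1 clause boundary (Ø).
It functions as the subject of "waited", so the gap sits immediately after word 5 ("insisted").
Base order: Ahmed has insisted that which intern had waited.

5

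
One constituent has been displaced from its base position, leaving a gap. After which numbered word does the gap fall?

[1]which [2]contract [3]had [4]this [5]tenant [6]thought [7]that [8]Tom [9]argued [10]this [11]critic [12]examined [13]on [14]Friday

The displaced element is "which contract" (word 2).
It is linked across 2 clause boundaries (that → Ø).
It functions as the direct object of "examined", so the gap sits immediately after word 12 ("examined").
Base order: This tenant had thought that Tom argued this critic examined which contract on Friday.

12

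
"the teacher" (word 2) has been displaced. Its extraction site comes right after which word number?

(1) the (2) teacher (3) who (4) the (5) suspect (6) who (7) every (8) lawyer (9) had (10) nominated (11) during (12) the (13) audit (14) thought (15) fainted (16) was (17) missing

The displaced element is "the teacher" (word 2).
It is linked across 1 clause boundary (Ø).
It functions as the subject of "fainted", so the gap sits immediately after word 14 ("thought").
Base order: The suspect who every lawyer had nominated during the audit thought the teacher fainted.

14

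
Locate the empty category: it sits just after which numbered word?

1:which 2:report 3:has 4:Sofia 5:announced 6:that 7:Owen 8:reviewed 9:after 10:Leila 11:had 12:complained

8

The displaced element is "which report" (word 2).
It is linked across 1 clause boundary (that).
It functions as the direct object of "reviewed", so the gap sits immediately after word 8 ("reviewed").
Base order: Sofia has announced that Owen reviewed which report after Leila had complained.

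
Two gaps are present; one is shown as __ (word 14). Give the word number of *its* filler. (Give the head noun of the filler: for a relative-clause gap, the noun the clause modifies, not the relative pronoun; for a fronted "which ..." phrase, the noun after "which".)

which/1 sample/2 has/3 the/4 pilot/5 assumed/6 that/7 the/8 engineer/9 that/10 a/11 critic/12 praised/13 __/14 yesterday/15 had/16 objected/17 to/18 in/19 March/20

The marked gap is inside the relative clause, the direct object of "praised".
Its filler is the head noun "engineer" (via "that"), at word 9.
(The other dependency links word 2 to a gap after word 18.)

9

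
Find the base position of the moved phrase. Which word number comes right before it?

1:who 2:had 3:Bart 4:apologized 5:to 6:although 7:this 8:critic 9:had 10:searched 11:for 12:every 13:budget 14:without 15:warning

5

The displaced element is "who" (word 1).
It functions as the object of the preposition "to" of "apologized", so the gap sits immediately after word 5 ("to").
Base order: Bart had apologized to who although this critic had searched for every budget without warning.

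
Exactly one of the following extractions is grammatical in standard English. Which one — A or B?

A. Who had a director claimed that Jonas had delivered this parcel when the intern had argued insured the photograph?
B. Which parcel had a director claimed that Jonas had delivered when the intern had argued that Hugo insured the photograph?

B

In A, the wh-phrase is extracted from inside an adjunct island (introduced by "when"), which blocks movement.
In B, the extraction path crosses only that-complement boundaries, which are transparent.
So B is grammatical.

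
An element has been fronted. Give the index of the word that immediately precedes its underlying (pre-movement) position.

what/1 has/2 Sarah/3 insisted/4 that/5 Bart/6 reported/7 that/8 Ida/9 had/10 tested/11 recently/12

The displaced element is "what" (word 1).
It is linked across 2 clause boundaries (that → that).
It functions as the direct object of "tested", so the gap sits immediately after word 11 ("tested").
Base order: Sarah has insisted that Bart reported that Ida had tested what recently.

11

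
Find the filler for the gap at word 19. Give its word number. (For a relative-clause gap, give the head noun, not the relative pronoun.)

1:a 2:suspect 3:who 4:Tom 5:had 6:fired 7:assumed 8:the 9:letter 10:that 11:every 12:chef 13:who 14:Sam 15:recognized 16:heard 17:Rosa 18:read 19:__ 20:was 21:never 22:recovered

9

The gap at 19 is the object of "read", inside a relative clause.
The relative pronoun is "that" (word 10); it is bound by the head noun immediately before it.
Its filler is the head noun "letter", at word 9.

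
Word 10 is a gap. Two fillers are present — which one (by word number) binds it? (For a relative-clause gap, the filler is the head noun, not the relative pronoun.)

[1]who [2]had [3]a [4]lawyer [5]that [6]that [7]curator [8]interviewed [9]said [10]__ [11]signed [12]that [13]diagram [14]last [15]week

The marked gap is the subject of "signed".
Its filler is the fronted wh-phrase "who", at word 1.
(The other dependency links word 4 to a gap after word 8.)

1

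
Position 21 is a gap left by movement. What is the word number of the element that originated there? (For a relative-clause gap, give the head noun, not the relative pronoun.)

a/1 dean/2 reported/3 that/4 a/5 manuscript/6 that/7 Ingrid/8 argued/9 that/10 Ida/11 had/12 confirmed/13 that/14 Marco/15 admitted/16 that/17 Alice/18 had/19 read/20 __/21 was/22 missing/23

The gap at 21 is the object of "read", inside a relative clause.
The relative pronoun is "that" (word 7); it is bound by the head noun immediately before it.
Its filler is the head noun "manuscript", at word 6.

6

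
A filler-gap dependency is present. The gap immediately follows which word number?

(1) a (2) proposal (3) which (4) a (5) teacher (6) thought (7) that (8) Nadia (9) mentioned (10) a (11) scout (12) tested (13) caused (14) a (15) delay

The displaced element is "a proposal" (word 2).
It is linked across 2 clause boundaries (that → Ø).
It functions as the direct object of "tested", so the gap sits immediately after word 12 ("tested").
Base order: A teacher thought that Nadia mentioned a scout tested a proposal.

12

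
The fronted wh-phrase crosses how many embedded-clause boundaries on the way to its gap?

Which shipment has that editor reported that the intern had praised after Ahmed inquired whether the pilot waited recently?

"which shipment" is extracted from the object of "praised".
Boundaries crossed, outermost first: [that] — 1 in total.

1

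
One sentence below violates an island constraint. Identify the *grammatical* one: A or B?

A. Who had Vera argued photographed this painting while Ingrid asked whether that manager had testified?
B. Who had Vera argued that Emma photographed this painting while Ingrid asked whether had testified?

In B, the wh-phrase is extracted from inside an adjunct island (introduced by "while"), which blocks movement.
In A, the extraction path crosses only that-complement boundaries, which are transparent.
So A is grammatical.

A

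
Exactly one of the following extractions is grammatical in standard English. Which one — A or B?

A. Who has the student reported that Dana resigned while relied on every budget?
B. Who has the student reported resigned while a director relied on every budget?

B

In A, the wh-phrase is extracted from inside an adjunct island (introduced by "while"), which blocks movement.
In B, the extraction path crosses only that-complement boundaries, which are transparent.
So B is grammatical.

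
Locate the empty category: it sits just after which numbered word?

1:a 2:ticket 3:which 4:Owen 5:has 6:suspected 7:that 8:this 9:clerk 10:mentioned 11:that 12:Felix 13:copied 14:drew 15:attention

The displaced element is "a ticket" (word 2).
It is linked across 2 clause boundaries (that → that).
It functions as the direct object of "copied", so the gap sits immediately after word 13 ("copied").
Base order: Owen has suspected that this clerk mentioned that Felix copied a ticket.

13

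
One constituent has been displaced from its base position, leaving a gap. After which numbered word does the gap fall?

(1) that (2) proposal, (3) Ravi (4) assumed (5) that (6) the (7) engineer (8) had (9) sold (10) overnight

9

The displaced element is "that proposal" (word 2).
It is linked across 1 clause boundary (that).
It functions as the direct object of "sold", so the gap sits immediately after word 9 ("sold").
Base order: Ravi assumed that the engineer had sold that proposal overnight.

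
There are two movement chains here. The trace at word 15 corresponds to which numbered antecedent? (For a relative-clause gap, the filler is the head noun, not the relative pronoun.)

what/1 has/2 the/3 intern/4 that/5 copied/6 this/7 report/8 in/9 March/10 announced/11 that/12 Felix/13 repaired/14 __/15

The marked gap is the direct object of "repaired".
Its filler is the fronted wh-phrase "what", at word 1.
(The other dependency links word 4 to a gap after word 5.)

1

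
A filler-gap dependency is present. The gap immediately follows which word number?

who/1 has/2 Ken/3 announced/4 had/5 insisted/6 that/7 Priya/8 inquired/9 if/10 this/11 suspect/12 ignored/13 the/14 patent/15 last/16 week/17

4

The displaced element is "who" (word 1).
It is linked across 1 clause boundary (Ø).
It functions as the subject of "insisted", so the gap sits immediately after word 4 ("announced").
Base order: Ken has announced that who had insisted that Priya inquired if this suspect ignored the patent last week.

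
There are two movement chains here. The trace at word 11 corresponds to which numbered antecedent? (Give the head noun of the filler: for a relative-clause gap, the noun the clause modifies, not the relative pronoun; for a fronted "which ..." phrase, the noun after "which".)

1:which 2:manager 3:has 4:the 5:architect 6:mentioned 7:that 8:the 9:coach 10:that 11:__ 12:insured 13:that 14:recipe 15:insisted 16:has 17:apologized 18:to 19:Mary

9

The marked gap is inside the relative clause, the subject of "insured".
Its filler is the head noun "coach" (via "that"), at word 9.
(The other dependency links word 2 to a gap after word 15.)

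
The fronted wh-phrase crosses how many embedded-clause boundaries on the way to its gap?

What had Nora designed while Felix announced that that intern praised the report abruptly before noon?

"what" originates inside the matrix clause — no clause boundary is crossed.

0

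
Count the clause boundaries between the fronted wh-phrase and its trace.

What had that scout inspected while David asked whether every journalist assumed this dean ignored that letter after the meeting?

"what" originates inside the matrix clause — no clause boundary is crossed.

0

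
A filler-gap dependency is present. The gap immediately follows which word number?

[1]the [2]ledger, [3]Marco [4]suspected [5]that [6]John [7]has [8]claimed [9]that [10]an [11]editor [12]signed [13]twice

The displaced element is "the ledger" (word 2).
It is linked across 2 clause boundaries (that → that).
It functions as the direct object of "signed", so the gap sits immediately after word 12 ("signed").
Base order: Marco suspected that John has claimed that an editor signed the ledger twice.

12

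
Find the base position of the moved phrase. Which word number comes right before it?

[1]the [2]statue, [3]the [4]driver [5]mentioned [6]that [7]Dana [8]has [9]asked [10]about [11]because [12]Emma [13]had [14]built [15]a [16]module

10

The displaced element is "the statue" (word 2).
It is linked across 1 clause boundary (that).
It functions as the object of the preposition "about" of "asked", so the gap sits immediately after word 10 ("about").
Base order: The driver mentioned that Dana has asked about the statue because Emma had built a module.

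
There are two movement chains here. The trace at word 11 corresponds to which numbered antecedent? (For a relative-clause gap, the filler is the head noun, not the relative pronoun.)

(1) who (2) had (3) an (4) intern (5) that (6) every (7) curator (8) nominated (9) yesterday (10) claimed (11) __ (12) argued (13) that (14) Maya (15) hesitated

The marked gap is the subject of "argued".
Its filler is the fronted wh-phrase "who", at word 1.
(The other dependency links word 4 to a gap after word 8.)

1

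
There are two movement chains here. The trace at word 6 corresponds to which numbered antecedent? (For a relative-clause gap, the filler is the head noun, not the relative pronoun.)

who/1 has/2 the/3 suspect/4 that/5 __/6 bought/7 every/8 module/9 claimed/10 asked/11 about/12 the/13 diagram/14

The marked gap is inside the relative clause, the subject of "bought".
Its filler is the head noun "suspect" (via "that"), at word 4.
(The other dependency links word 1 to a gap after word 10.)

4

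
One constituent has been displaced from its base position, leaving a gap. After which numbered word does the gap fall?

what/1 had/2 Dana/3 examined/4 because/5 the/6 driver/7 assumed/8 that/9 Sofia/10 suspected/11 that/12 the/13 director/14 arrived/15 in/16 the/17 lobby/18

4

The displaced element is "what" (word 1).
It functions as the direct object of "examined", so the gap sits immediately after word 4 ("examined").
Base order: Dana had examined what because the driver assumed that Sofia suspected that the director arrived in the lobby.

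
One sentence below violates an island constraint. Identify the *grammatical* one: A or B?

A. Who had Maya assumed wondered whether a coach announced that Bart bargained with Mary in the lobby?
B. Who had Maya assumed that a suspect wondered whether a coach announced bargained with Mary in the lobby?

In B, the wh-phrase is extracted from inside a wh-island (introduced by "whether"), which blocks movement.
In A, the extraction path crosses only that-complement boundaries, which are transparent.
So A is grammatical.

A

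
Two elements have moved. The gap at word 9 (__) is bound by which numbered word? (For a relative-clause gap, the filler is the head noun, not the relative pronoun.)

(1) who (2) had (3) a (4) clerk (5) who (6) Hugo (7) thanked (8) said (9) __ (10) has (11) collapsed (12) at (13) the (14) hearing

The marked gap is the subject of "collapsed".
Its filler is the fronted wh-phrase "who", at word 1.
(The other dependency links word 4 to a gap after word 7.)

1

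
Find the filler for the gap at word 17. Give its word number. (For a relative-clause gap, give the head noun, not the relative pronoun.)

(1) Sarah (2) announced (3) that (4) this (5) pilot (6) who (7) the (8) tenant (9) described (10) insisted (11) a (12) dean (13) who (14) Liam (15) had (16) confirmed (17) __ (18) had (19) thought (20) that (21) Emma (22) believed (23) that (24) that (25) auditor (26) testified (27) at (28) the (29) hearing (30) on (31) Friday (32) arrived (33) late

The gap at 17 is the subject of "thought", inside a relative clause.
The relative pronoun is "who" (word 13); it is bound by the head noun immediately before it.
Its filler is the head noun "dean", at word 12.

12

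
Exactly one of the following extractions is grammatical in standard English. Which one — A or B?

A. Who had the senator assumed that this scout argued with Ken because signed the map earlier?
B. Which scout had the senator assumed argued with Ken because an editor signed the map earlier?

B

In A, the wh-phrase is extracted from inside an adjunct island (introduced by "because"), which blocks movement.
In B, the extraction path crosses only that-complement boundaries, which are transparent.
So B is grammatical.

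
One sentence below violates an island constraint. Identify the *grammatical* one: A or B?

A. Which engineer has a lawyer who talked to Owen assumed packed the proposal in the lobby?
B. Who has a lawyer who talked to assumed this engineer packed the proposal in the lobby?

In B, the wh-phrase is extracted from inside a complex-NP island (relative clause) (introduced by "who"), which blocks movement.
In A, the extraction path crosses only that-complement boundaries, which are transparent.
So A is grammatical.

A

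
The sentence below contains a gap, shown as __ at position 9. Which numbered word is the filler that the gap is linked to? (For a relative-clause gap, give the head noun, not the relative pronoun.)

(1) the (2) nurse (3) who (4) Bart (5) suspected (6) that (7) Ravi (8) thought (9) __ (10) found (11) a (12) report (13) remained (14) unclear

The gap at 9 is the subject of "found", inside a relative clause.
The relative pronoun is "who" (word 3); it is bound by the head noun immediately before it.
Its filler is the head noun "nurse", at word 2.

2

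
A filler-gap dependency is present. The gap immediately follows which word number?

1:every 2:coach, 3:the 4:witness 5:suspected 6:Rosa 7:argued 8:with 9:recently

8

The displaced element is "every coach" (word 2).
It is linked across 1 clause boundary (Ø).
It functions as the object of the preposition "with" of "argued", so the gap sits immediately after word 8 ("with").
Base order: The witness suspected Rosa argued with every coach recently.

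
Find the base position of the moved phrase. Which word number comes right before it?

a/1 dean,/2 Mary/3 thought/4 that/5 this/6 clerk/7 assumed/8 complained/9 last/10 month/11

8

The displaced element is "a dean" (word 2).
It is linked across 2 clause boundaries (that → Ø).
It functions as the subject of "complained", so the gap sits immediately after word 8 ("assumed").
Base order: Mary thought that this clerk assumed a dean complained last month.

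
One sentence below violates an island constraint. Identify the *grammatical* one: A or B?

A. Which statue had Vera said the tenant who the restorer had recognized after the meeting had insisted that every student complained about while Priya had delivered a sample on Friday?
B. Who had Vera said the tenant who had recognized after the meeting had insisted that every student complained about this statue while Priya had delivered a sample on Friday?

In B, the wh-phrase is extracted from inside a complex-NP island (relative clause) (introduced by "who"), which blocks movement.
In A, the extraction path crosses only that-complement boundaries, which are transparent.
So A is grammatical.

A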